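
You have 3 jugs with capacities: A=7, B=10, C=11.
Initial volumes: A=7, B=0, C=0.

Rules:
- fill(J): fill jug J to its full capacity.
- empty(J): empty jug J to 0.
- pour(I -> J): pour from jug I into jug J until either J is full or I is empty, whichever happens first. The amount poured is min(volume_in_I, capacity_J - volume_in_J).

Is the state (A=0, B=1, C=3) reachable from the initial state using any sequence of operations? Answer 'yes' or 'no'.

BFS from (A=7, B=0, C=0):
  1. pour(A -> C) -> (A=0 B=0 C=7)
  2. fill(A) -> (A=7 B=0 C=7)
  3. pour(A -> C) -> (A=3 B=0 C=11)
  4. pour(C -> B) -> (A=3 B=10 C=1)
  5. empty(B) -> (A=3 B=0 C=1)
  6. pour(C -> B) -> (A=3 B=1 C=0)
  7. pour(A -> C) -> (A=0 B=1 C=3)
Target reached → yes.

Answer: yes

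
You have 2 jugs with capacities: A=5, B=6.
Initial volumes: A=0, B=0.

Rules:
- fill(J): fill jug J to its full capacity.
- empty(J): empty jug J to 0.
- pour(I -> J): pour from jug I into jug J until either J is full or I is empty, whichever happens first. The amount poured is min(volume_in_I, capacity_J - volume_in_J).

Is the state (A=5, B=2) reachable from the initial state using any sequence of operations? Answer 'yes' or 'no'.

BFS from (A=0, B=0):
  1. fill(B) -> (A=0 B=6)
  2. pour(B -> A) -> (A=5 B=1)
  3. empty(A) -> (A=0 B=1)
  4. pour(B -> A) -> (A=1 B=0)
  5. fill(B) -> (A=1 B=6)
  6. pour(B -> A) -> (A=5 B=2)
Target reached → yes.

Answer: yes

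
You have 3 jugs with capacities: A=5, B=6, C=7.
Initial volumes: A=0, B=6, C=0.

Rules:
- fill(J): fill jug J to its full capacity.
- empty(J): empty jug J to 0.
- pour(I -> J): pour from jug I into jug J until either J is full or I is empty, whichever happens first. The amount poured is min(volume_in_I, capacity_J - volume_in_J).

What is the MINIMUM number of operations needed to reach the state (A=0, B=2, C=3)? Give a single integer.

Answer: 8

Derivation:
BFS from (A=0, B=6, C=0). One shortest path:
  1. fill(A) -> (A=5 B=6 C=0)
  2. pour(A -> C) -> (A=0 B=6 C=5)
  3. pour(B -> A) -> (A=5 B=1 C=5)
  4. pour(A -> C) -> (A=3 B=1 C=7)
  5. pour(C -> B) -> (A=3 B=6 C=2)
  6. empty(B) -> (A=3 B=0 C=2)
  7. pour(C -> B) -> (A=3 B=2 C=0)
  8. pour(A -> C) -> (A=0 B=2 C=3)
Reached target in 8 moves.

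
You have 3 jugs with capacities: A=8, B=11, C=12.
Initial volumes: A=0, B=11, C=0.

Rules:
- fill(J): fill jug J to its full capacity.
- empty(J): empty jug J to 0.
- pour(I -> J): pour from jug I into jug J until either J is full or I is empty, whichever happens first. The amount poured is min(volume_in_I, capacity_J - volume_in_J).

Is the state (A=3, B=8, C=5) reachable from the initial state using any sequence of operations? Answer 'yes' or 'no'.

Answer: no

Derivation:
BFS explored all 634 reachable states.
Reachable set includes: (0,0,0), (0,0,1), (0,0,2), (0,0,3), (0,0,4), (0,0,5), (0,0,6), (0,0,7), (0,0,8), (0,0,9), (0,0,10), (0,0,11) ...
Target (A=3, B=8, C=5) not in reachable set → no.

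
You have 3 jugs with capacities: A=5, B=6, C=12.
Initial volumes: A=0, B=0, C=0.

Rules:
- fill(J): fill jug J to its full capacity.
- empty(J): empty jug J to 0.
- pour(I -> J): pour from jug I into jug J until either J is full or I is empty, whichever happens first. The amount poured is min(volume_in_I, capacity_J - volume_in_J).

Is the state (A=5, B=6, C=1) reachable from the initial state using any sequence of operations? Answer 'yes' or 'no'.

Answer: yes

Derivation:
BFS from (A=0, B=0, C=0):
  1. fill(C) -> (A=0 B=0 C=12)
  2. pour(C -> A) -> (A=5 B=0 C=7)
  3. pour(C -> B) -> (A=5 B=6 C=1)
Target reached → yes.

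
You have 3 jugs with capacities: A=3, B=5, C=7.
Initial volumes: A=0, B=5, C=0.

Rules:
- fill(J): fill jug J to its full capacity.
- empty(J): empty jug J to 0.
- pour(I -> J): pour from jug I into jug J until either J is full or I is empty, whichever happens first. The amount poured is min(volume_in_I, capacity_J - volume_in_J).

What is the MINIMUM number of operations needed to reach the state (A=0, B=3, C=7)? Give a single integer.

BFS from (A=0, B=5, C=0). One shortest path:
  1. pour(B -> C) -> (A=0 B=0 C=5)
  2. fill(B) -> (A=0 B=5 C=5)
  3. pour(B -> C) -> (A=0 B=3 C=7)
Reached target in 3 moves.

Answer: 3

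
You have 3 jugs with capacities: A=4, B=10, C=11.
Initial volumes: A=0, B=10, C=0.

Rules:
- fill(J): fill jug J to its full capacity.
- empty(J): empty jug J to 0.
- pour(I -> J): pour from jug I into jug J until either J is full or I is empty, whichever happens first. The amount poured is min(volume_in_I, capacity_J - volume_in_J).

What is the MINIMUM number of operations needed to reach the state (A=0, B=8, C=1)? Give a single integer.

BFS from (A=0, B=10, C=0). One shortest path:
  1. fill(A) -> (A=4 B=10 C=0)
  2. empty(B) -> (A=4 B=0 C=0)
  3. fill(C) -> (A=4 B=0 C=11)
  4. pour(C -> B) -> (A=4 B=10 C=1)
  5. empty(B) -> (A=4 B=0 C=1)
  6. pour(A -> B) -> (A=0 B=4 C=1)
  7. fill(A) -> (A=4 B=4 C=1)
  8. pour(A -> B) -> (A=0 B=8 C=1)
Reached target in 8 moves.

Answer: 8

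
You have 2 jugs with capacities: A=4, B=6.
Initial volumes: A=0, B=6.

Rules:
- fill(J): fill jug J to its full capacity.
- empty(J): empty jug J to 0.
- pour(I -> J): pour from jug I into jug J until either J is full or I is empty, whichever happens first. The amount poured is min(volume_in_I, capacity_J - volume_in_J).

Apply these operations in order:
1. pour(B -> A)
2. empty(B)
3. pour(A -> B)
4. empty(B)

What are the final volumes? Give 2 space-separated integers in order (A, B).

Answer: 0 0

Derivation:
Step 1: pour(B -> A) -> (A=4 B=2)
Step 2: empty(B) -> (A=4 B=0)
Step 3: pour(A -> B) -> (A=0 B=4)
Step 4: empty(B) -> (A=0 B=0)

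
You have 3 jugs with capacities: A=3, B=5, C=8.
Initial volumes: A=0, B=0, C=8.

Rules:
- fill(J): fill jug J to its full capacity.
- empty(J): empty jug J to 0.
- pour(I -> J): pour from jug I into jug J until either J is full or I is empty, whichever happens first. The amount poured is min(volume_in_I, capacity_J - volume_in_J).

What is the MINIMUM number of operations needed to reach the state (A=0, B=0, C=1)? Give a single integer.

BFS from (A=0, B=0, C=8). One shortest path:
  1. fill(A) -> (A=3 B=0 C=8)
  2. pour(A -> B) -> (A=0 B=3 C=8)
  3. pour(C -> B) -> (A=0 B=5 C=6)
  4. empty(B) -> (A=0 B=0 C=6)
  5. pour(C -> B) -> (A=0 B=5 C=1)
  6. empty(B) -> (A=0 B=0 C=1)
Reached target in 6 moves.

Answer: 6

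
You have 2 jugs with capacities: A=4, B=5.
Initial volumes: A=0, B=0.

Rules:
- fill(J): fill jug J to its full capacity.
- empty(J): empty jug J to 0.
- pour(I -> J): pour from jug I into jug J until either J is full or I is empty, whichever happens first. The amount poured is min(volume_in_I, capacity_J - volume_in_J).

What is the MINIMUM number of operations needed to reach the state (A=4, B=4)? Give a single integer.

Answer: 3

Derivation:
BFS from (A=0, B=0). One shortest path:
  1. fill(A) -> (A=4 B=0)
  2. pour(A -> B) -> (A=0 B=4)
  3. fill(A) -> (A=4 B=4)
Reached target in 3 moves.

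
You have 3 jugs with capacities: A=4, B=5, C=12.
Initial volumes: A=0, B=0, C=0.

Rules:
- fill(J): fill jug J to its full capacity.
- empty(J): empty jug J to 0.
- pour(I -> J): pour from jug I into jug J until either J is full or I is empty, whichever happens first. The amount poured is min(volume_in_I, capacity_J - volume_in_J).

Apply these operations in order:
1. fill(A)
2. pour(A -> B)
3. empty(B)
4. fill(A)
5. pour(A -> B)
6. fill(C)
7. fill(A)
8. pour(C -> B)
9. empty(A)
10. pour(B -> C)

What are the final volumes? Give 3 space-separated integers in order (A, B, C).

Answer: 0 4 12

Derivation:
Step 1: fill(A) -> (A=4 B=0 C=0)
Step 2: pour(A -> B) -> (A=0 B=4 C=0)
Step 3: empty(B) -> (A=0 B=0 C=0)
Step 4: fill(A) -> (A=4 B=0 C=0)
Step 5: pour(A -> B) -> (A=0 B=4 C=0)
Step 6: fill(C) -> (A=0 B=4 C=12)
Step 7: fill(A) -> (A=4 B=4 C=12)
Step 8: pour(C -> B) -> (A=4 B=5 C=11)
Step 9: empty(A) -> (A=0 B=5 C=11)
Step 10: pour(B -> C) -> (A=0 B=4 C=12)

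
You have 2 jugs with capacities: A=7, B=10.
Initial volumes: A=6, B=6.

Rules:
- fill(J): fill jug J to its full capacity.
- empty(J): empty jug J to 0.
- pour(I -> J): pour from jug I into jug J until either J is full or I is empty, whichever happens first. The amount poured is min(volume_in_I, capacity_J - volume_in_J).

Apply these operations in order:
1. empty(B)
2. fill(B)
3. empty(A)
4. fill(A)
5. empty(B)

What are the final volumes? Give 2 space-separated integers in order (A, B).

Step 1: empty(B) -> (A=6 B=0)
Step 2: fill(B) -> (A=6 B=10)
Step 3: empty(A) -> (A=0 B=10)
Step 4: fill(A) -> (A=7 B=10)
Step 5: empty(B) -> (A=7 B=0)

Answer: 7 0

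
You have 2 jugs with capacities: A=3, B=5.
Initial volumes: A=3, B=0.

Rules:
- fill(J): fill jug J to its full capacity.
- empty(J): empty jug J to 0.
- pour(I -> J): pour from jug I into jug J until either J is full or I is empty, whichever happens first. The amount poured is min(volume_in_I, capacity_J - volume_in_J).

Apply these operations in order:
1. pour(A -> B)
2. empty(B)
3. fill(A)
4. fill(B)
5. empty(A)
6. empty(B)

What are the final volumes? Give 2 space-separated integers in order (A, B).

Answer: 0 0

Derivation:
Step 1: pour(A -> B) -> (A=0 B=3)
Step 2: empty(B) -> (A=0 B=0)
Step 3: fill(A) -> (A=3 B=0)
Step 4: fill(B) -> (A=3 B=5)
Step 5: empty(A) -> (A=0 B=5)
Step 6: empty(B) -> (A=0 B=0)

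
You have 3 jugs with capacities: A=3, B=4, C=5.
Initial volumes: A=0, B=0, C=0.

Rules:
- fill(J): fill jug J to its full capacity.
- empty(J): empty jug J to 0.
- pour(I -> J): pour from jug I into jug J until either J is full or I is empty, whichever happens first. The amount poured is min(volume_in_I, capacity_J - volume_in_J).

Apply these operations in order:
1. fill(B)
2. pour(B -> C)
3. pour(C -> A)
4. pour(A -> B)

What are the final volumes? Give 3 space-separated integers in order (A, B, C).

Step 1: fill(B) -> (A=0 B=4 C=0)
Step 2: pour(B -> C) -> (A=0 B=0 C=4)
Step 3: pour(C -> A) -> (A=3 B=0 C=1)
Step 4: pour(A -> B) -> (A=0 B=3 C=1)

Answer: 0 3 1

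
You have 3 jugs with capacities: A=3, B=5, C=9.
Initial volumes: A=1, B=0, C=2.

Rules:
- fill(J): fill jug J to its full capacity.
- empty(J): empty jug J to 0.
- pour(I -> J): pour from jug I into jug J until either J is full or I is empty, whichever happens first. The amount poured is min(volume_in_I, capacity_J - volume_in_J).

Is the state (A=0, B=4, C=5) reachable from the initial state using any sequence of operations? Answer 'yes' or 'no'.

Answer: yes

Derivation:
BFS from (A=1, B=0, C=2):
  1. pour(A -> B) -> (A=0 B=1 C=2)
  2. fill(A) -> (A=3 B=1 C=2)
  3. pour(A -> B) -> (A=0 B=4 C=2)
  4. fill(A) -> (A=3 B=4 C=2)
  5. pour(A -> C) -> (A=0 B=4 C=5)
Target reached → yes.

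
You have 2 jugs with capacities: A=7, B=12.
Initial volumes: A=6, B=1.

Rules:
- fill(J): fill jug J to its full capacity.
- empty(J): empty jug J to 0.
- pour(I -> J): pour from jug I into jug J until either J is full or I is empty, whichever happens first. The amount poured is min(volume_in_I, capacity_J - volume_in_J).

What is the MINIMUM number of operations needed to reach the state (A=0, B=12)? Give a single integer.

BFS from (A=6, B=1). One shortest path:
  1. empty(A) -> (A=0 B=1)
  2. fill(B) -> (A=0 B=12)
Reached target in 2 moves.

Answer: 2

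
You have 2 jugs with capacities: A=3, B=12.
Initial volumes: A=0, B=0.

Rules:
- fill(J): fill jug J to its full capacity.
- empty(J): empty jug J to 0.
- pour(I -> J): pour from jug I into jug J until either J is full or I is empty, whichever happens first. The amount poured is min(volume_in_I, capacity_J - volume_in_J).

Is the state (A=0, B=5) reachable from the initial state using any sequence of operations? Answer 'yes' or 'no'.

Answer: no

Derivation:
BFS explored all 10 reachable states.
Reachable set includes: (0,0), (0,3), (0,6), (0,9), (0,12), (3,0), (3,3), (3,6), (3,9), (3,12)
Target (A=0, B=5) not in reachable set → no.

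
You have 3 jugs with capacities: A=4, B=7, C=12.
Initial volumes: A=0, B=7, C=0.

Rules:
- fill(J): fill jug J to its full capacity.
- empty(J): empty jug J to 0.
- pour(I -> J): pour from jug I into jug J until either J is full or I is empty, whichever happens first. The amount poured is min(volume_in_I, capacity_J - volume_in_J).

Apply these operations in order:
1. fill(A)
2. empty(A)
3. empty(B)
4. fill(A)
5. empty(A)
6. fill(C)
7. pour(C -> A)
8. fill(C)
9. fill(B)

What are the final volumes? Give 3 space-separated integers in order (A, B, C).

Step 1: fill(A) -> (A=4 B=7 C=0)
Step 2: empty(A) -> (A=0 B=7 C=0)
Step 3: empty(B) -> (A=0 B=0 C=0)
Step 4: fill(A) -> (A=4 B=0 C=0)
Step 5: empty(A) -> (A=0 B=0 C=0)
Step 6: fill(C) -> (A=0 B=0 C=12)
Step 7: pour(C -> A) -> (A=4 B=0 C=8)
Step 8: fill(C) -> (A=4 B=0 C=12)
Step 9: fill(B) -> (A=4 B=7 C=12)

Answer: 4 7 12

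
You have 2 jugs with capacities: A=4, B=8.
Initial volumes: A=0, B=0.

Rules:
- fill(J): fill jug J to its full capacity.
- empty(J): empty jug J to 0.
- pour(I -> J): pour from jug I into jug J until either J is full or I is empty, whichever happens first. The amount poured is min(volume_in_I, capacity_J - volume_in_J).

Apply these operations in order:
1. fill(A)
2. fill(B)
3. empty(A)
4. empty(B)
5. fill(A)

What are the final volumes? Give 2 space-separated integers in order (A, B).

Step 1: fill(A) -> (A=4 B=0)
Step 2: fill(B) -> (A=4 B=8)
Step 3: empty(A) -> (A=0 B=8)
Step 4: empty(B) -> (A=0 B=0)
Step 5: fill(A) -> (A=4 B=0)

Answer: 4 0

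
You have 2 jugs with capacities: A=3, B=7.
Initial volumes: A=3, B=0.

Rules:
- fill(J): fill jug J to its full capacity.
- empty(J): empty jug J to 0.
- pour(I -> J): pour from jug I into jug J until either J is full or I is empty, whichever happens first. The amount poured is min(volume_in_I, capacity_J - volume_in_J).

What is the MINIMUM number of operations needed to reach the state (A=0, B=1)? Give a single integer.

BFS from (A=3, B=0). One shortest path:
  1. empty(A) -> (A=0 B=0)
  2. fill(B) -> (A=0 B=7)
  3. pour(B -> A) -> (A=3 B=4)
  4. empty(A) -> (A=0 B=4)
  5. pour(B -> A) -> (A=3 B=1)
  6. empty(A) -> (A=0 B=1)
Reached target in 6 moves.

Answer: 6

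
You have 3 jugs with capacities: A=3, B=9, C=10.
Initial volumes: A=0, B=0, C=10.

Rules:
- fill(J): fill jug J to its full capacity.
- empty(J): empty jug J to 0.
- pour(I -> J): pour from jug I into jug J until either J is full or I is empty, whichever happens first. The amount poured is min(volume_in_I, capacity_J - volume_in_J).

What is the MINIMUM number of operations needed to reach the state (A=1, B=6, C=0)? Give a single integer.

BFS from (A=0, B=0, C=10). One shortest path:
  1. pour(C -> B) -> (A=0 B=9 C=1)
  2. pour(B -> A) -> (A=3 B=6 C=1)
  3. empty(A) -> (A=0 B=6 C=1)
  4. pour(C -> A) -> (A=1 B=6 C=0)
Reached target in 4 moves.

Answer: 4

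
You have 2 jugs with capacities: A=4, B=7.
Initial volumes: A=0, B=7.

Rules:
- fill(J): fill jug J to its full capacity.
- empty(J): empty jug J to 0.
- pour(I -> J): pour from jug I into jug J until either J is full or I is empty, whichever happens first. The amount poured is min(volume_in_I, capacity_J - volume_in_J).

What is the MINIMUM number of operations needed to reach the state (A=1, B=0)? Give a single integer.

Answer: 6

Derivation:
BFS from (A=0, B=7). One shortest path:
  1. fill(A) -> (A=4 B=7)
  2. empty(B) -> (A=4 B=0)
  3. pour(A -> B) -> (A=0 B=4)
  4. fill(A) -> (A=4 B=4)
  5. pour(A -> B) -> (A=1 B=7)
  6. empty(B) -> (A=1 B=0)
Reached target in 6 moves.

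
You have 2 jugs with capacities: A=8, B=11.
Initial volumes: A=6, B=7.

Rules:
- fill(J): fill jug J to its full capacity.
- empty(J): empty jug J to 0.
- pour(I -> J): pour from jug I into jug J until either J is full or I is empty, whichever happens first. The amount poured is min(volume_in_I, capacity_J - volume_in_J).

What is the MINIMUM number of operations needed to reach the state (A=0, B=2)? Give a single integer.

Answer: 3

Derivation:
BFS from (A=6, B=7). One shortest path:
  1. pour(A -> B) -> (A=2 B=11)
  2. empty(B) -> (A=2 B=0)
  3. pour(A -> B) -> (A=0 B=2)
Reached target in 3 moves.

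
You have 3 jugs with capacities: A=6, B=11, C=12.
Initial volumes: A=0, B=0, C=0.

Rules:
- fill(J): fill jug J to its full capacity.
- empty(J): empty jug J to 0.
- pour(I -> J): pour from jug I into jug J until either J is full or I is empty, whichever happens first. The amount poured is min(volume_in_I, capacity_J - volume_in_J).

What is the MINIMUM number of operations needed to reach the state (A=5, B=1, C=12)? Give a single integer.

BFS from (A=0, B=0, C=0). One shortest path:
  1. fill(C) -> (A=0 B=0 C=12)
  2. pour(C -> B) -> (A=0 B=11 C=1)
  3. pour(B -> A) -> (A=6 B=5 C=1)
  4. empty(A) -> (A=0 B=5 C=1)
  5. pour(B -> A) -> (A=5 B=0 C=1)
  6. pour(C -> B) -> (A=5 B=1 C=0)
  7. fill(C) -> (A=5 B=1 C=12)
Reached target in 7 moves.

Answer: 7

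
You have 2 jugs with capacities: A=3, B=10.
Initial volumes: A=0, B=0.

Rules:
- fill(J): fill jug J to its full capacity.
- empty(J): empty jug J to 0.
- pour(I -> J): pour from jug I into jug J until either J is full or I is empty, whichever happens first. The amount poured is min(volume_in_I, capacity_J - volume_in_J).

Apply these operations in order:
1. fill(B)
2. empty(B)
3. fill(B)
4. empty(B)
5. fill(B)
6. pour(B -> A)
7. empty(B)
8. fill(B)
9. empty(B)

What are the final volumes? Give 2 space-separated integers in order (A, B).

Step 1: fill(B) -> (A=0 B=10)
Step 2: empty(B) -> (A=0 B=0)
Step 3: fill(B) -> (A=0 B=10)
Step 4: empty(B) -> (A=0 B=0)
Step 5: fill(B) -> (A=0 B=10)
Step 6: pour(B -> A) -> (A=3 B=7)
Step 7: empty(B) -> (A=3 B=0)
Step 8: fill(B) -> (A=3 B=10)
Step 9: empty(B) -> (A=3 B=0)

Answer: 3 0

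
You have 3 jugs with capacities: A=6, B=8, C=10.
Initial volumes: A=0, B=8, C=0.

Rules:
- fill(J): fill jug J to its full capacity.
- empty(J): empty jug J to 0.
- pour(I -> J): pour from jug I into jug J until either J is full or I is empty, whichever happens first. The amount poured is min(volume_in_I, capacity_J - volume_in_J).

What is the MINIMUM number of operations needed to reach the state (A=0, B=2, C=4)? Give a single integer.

Answer: 5

Derivation:
BFS from (A=0, B=8, C=0). One shortest path:
  1. fill(C) -> (A=0 B=8 C=10)
  2. pour(B -> A) -> (A=6 B=2 C=10)
  3. empty(A) -> (A=0 B=2 C=10)
  4. pour(C -> A) -> (A=6 B=2 C=4)
  5. empty(A) -> (A=0 B=2 C=4)
Reached target in 5 moves.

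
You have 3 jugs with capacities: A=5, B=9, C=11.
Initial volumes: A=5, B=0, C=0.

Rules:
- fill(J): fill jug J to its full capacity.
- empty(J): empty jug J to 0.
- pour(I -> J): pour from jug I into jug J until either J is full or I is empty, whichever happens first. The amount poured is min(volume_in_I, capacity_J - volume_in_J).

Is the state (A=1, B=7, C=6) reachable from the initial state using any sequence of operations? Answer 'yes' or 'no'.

BFS explored all 400 reachable states.
Reachable set includes: (0,0,0), (0,0,1), (0,0,2), (0,0,3), (0,0,4), (0,0,5), (0,0,6), (0,0,7), (0,0,8), (0,0,9), (0,0,10), (0,0,11) ...
Target (A=1, B=7, C=6) not in reachable set → no.

Answer: no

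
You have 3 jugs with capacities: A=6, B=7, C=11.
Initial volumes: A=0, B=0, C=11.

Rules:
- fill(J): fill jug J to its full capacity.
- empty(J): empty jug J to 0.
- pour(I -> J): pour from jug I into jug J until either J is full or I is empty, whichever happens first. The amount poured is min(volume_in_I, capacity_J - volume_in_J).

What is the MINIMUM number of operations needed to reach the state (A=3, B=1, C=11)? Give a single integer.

BFS from (A=0, B=0, C=11). One shortest path:
  1. pour(C -> B) -> (A=0 B=7 C=4)
  2. empty(B) -> (A=0 B=0 C=4)
  3. pour(C -> B) -> (A=0 B=4 C=0)
  4. fill(C) -> (A=0 B=4 C=11)
  5. pour(C -> A) -> (A=6 B=4 C=5)
  6. pour(A -> B) -> (A=3 B=7 C=5)
  7. pour(B -> C) -> (A=3 B=1 C=11)
Reached target in 7 moves.

Answer: 7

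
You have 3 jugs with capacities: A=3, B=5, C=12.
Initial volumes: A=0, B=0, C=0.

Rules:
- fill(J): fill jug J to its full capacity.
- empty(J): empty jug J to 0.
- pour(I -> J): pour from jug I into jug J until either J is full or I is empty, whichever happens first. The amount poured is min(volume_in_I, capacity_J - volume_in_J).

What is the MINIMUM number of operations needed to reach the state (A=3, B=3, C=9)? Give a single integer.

BFS from (A=0, B=0, C=0). One shortest path:
  1. fill(A) -> (A=3 B=0 C=0)
  2. fill(C) -> (A=3 B=0 C=12)
  3. pour(A -> B) -> (A=0 B=3 C=12)
  4. pour(C -> A) -> (A=3 B=3 C=9)
Reached target in 4 moves.

Answer: 4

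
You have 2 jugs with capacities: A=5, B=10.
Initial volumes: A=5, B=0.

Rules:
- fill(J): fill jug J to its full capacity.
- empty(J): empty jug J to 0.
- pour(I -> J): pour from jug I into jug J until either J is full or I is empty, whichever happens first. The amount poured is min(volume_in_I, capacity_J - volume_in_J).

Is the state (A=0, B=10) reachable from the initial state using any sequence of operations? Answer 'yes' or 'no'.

BFS from (A=5, B=0):
  1. empty(A) -> (A=0 B=0)
  2. fill(B) -> (A=0 B=10)
Target reached → yes.

Answer: yes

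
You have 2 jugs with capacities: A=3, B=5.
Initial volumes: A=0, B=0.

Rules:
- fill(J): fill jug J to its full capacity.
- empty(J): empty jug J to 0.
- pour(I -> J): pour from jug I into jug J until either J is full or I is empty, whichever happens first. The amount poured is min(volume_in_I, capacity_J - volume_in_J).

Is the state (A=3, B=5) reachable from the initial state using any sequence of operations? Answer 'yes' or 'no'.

Answer: yes

Derivation:
BFS from (A=0, B=0):
  1. fill(A) -> (A=3 B=0)
  2. fill(B) -> (A=3 B=5)
Target reached → yes.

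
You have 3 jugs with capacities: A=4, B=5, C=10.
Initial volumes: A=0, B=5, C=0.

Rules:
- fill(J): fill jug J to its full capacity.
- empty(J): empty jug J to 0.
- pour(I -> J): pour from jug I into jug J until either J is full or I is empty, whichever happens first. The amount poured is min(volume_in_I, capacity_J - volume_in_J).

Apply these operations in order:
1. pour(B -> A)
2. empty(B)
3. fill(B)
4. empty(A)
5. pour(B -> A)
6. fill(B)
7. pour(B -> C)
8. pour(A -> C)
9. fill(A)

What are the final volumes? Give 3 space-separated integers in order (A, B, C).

Answer: 4 0 9

Derivation:
Step 1: pour(B -> A) -> (A=4 B=1 C=0)
Step 2: empty(B) -> (A=4 B=0 C=0)
Step 3: fill(B) -> (A=4 B=5 C=0)
Step 4: empty(A) -> (A=0 B=5 C=0)
Step 5: pour(B -> A) -> (A=4 B=1 C=0)
Step 6: fill(B) -> (A=4 B=5 C=0)
Step 7: pour(B -> C) -> (A=4 B=0 C=5)
Step 8: pour(A -> C) -> (A=0 B=0 C=9)
Step 9: fill(A) -> (A=4 B=0 C=9)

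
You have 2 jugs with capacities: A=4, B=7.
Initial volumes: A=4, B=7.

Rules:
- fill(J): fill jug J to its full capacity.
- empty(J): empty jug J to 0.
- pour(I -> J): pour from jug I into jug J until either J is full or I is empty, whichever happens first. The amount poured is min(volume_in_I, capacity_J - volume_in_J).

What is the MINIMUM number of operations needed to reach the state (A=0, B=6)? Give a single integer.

BFS from (A=4, B=7). One shortest path:
  1. empty(A) -> (A=0 B=7)
  2. pour(B -> A) -> (A=4 B=3)
  3. empty(A) -> (A=0 B=3)
  4. pour(B -> A) -> (A=3 B=0)
  5. fill(B) -> (A=3 B=7)
  6. pour(B -> A) -> (A=4 B=6)
  7. empty(A) -> (A=0 B=6)
Reached target in 7 moves.

Answer: 7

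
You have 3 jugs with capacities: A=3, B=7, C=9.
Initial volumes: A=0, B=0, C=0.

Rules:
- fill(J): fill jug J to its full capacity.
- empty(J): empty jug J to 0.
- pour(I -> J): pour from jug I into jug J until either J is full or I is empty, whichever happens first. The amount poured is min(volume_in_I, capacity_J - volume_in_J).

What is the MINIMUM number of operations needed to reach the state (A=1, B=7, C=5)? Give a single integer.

BFS from (A=0, B=0, C=0). One shortest path:
  1. fill(A) -> (A=3 B=0 C=0)
  2. fill(B) -> (A=3 B=7 C=0)
  3. pour(B -> C) -> (A=3 B=0 C=7)
  4. pour(A -> B) -> (A=0 B=3 C=7)
  5. fill(A) -> (A=3 B=3 C=7)
  6. pour(A -> C) -> (A=1 B=3 C=9)
  7. pour(C -> B) -> (A=1 B=7 C=5)
Reached target in 7 moves.

Answer: 7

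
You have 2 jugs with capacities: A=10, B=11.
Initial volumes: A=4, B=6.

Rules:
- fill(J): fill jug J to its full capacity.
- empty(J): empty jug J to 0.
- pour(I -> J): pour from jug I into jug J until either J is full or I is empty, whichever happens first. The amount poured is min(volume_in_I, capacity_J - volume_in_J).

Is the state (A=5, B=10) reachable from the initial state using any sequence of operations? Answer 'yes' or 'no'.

Answer: no

Derivation:
BFS explored all 43 reachable states.
Reachable set includes: (0,0), (0,1), (0,2), (0,3), (0,4), (0,5), (0,6), (0,7), (0,8), (0,9), (0,10), (0,11) ...
Target (A=5, B=10) not in reachable set → no.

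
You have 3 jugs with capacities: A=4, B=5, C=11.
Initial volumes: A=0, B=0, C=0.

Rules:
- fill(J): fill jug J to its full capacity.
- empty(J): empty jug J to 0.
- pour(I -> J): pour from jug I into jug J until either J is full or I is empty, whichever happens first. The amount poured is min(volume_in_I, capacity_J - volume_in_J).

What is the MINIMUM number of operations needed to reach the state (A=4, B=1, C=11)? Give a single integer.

BFS from (A=0, B=0, C=0). One shortest path:
  1. fill(B) -> (A=0 B=5 C=0)
  2. fill(C) -> (A=0 B=5 C=11)
  3. pour(B -> A) -> (A=4 B=1 C=11)
Reached target in 3 moves.

Answer: 3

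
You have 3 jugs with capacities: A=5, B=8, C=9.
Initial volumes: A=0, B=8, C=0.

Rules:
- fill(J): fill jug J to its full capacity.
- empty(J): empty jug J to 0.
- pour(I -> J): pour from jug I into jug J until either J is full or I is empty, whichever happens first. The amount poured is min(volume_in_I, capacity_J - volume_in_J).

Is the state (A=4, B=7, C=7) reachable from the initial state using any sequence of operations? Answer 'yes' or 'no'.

Answer: no

Derivation:
BFS explored all 316 reachable states.
Reachable set includes: (0,0,0), (0,0,1), (0,0,2), (0,0,3), (0,0,4), (0,0,5), (0,0,6), (0,0,7), (0,0,8), (0,0,9), (0,1,0), (0,1,1) ...
Target (A=4, B=7, C=7) not in reachable set → no.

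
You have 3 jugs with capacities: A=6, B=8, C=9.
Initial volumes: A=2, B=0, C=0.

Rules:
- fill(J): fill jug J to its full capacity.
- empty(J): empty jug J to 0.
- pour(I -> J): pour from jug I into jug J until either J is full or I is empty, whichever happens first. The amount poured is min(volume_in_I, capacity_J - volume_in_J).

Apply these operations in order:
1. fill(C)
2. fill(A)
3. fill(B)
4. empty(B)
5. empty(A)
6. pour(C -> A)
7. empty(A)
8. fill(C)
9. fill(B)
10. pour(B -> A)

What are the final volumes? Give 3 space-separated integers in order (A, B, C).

Answer: 6 2 9

Derivation:
Step 1: fill(C) -> (A=2 B=0 C=9)
Step 2: fill(A) -> (A=6 B=0 C=9)
Step 3: fill(B) -> (A=6 B=8 C=9)
Step 4: empty(B) -> (A=6 B=0 C=9)
Step 5: empty(A) -> (A=0 B=0 C=9)
Step 6: pour(C -> A) -> (A=6 B=0 C=3)
Step 7: empty(A) -> (A=0 B=0 C=3)
Step 8: fill(C) -> (A=0 B=0 C=9)
Step 9: fill(B) -> (A=0 B=8 C=9)
Step 10: pour(B -> A) -> (A=6 B=2 C=9)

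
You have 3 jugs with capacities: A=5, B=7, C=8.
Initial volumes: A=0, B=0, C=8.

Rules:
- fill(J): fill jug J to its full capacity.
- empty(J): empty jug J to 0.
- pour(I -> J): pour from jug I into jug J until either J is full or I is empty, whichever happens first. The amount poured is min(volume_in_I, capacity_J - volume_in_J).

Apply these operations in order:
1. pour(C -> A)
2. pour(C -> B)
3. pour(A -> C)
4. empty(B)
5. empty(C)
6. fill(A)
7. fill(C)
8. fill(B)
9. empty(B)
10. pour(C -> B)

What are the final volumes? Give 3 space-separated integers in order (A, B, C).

Step 1: pour(C -> A) -> (A=5 B=0 C=3)
Step 2: pour(C -> B) -> (A=5 B=3 C=0)
Step 3: pour(A -> C) -> (A=0 B=3 C=5)
Step 4: empty(B) -> (A=0 B=0 C=5)
Step 5: empty(C) -> (A=0 B=0 C=0)
Step 6: fill(A) -> (A=5 B=0 C=0)
Step 7: fill(C) -> (A=5 B=0 C=8)
Step 8: fill(B) -> (A=5 B=7 C=8)
Step 9: empty(B) -> (A=5 B=0 C=8)
Step 10: pour(C -> B) -> (A=5 B=7 C=1)

Answer: 5 7 1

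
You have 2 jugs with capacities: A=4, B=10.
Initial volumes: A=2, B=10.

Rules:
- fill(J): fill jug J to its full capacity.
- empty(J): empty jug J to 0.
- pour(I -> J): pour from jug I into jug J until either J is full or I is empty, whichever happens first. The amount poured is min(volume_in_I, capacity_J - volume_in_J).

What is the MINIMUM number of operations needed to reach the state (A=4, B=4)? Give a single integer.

Answer: 3

Derivation:
BFS from (A=2, B=10). One shortest path:
  1. pour(B -> A) -> (A=4 B=8)
  2. empty(A) -> (A=0 B=8)
  3. pour(B -> A) -> (A=4 B=4)
Reached target in 3 moves.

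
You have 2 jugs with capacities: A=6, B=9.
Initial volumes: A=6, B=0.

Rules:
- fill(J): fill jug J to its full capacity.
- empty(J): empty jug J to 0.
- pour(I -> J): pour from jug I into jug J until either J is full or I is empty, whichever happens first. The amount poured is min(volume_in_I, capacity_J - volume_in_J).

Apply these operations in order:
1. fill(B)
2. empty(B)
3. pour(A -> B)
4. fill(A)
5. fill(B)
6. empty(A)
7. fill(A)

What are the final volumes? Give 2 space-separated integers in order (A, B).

Step 1: fill(B) -> (A=6 B=9)
Step 2: empty(B) -> (A=6 B=0)
Step 3: pour(A -> B) -> (A=0 B=6)
Step 4: fill(A) -> (A=6 B=6)
Step 5: fill(B) -> (A=6 B=9)
Step 6: empty(A) -> (A=0 B=9)
Step 7: fill(A) -> (A=6 B=9)

Answer: 6 9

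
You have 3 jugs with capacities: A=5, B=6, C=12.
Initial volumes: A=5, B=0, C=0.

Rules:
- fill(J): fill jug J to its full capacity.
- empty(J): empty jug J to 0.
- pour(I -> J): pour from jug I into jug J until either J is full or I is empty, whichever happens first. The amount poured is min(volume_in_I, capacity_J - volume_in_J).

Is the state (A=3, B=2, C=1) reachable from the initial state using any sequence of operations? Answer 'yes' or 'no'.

Answer: no

Derivation:
BFS explored all 326 reachable states.
Reachable set includes: (0,0,0), (0,0,1), (0,0,2), (0,0,3), (0,0,4), (0,0,5), (0,0,6), (0,0,7), (0,0,8), (0,0,9), (0,0,10), (0,0,11) ...
Target (A=3, B=2, C=1) not in reachable set → no.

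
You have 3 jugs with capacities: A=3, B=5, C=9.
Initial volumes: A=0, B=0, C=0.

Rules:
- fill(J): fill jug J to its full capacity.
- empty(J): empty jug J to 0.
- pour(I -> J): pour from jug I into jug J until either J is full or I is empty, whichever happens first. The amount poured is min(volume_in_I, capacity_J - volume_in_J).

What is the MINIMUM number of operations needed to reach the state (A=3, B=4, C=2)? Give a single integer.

Answer: 7

Derivation:
BFS from (A=0, B=0, C=0). One shortest path:
  1. fill(C) -> (A=0 B=0 C=9)
  2. pour(C -> B) -> (A=0 B=5 C=4)
  3. pour(B -> A) -> (A=3 B=2 C=4)
  4. pour(A -> C) -> (A=0 B=2 C=7)
  5. pour(B -> A) -> (A=2 B=0 C=7)
  6. pour(C -> B) -> (A=2 B=5 C=2)
  7. pour(B -> A) -> (A=3 B=4 C=2)
Reached target in 7 moves.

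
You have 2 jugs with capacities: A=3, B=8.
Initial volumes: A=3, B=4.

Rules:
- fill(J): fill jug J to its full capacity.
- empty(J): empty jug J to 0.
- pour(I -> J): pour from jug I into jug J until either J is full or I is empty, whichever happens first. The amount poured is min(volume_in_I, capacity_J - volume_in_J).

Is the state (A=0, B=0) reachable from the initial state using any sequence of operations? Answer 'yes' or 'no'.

Answer: yes

Derivation:
BFS from (A=3, B=4):
  1. empty(A) -> (A=0 B=4)
  2. empty(B) -> (A=0 B=0)
Target reached → yes.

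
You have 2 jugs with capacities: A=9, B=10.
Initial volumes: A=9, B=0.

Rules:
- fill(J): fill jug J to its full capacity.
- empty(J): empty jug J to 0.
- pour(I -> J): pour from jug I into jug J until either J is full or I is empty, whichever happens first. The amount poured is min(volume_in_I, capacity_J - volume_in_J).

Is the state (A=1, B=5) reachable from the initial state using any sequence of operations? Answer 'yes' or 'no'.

Answer: no

Derivation:
BFS explored all 38 reachable states.
Reachable set includes: (0,0), (0,1), (0,2), (0,3), (0,4), (0,5), (0,6), (0,7), (0,8), (0,9), (0,10), (1,0) ...
Target (A=1, B=5) not in reachable set → no.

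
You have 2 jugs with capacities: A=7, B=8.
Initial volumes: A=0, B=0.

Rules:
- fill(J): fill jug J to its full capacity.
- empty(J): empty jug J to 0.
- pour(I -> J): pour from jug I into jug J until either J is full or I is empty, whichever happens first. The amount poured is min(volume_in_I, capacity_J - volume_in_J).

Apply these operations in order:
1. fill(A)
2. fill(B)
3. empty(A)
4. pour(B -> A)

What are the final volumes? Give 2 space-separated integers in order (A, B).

Answer: 7 1

Derivation:
Step 1: fill(A) -> (A=7 B=0)
Step 2: fill(B) -> (A=7 B=8)
Step 3: empty(A) -> (A=0 B=8)
Step 4: pour(B -> A) -> (A=7 B=1)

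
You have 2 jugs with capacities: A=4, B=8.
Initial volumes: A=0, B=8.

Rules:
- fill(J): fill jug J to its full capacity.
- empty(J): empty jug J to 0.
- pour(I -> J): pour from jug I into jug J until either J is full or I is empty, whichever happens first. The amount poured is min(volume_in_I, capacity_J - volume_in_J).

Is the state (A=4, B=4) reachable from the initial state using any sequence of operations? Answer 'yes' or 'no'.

BFS from (A=0, B=8):
  1. pour(B -> A) -> (A=4 B=4)
Target reached → yes.

Answer: yes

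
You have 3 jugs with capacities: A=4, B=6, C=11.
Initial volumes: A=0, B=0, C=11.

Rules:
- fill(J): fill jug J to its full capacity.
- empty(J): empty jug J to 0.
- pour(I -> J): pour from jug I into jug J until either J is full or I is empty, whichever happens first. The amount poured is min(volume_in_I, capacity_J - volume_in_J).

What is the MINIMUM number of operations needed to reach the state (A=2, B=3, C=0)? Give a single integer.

Answer: 6

Derivation:
BFS from (A=0, B=0, C=11). One shortest path:
  1. pour(C -> A) -> (A=4 B=0 C=7)
  2. pour(A -> B) -> (A=0 B=4 C=7)
  3. pour(C -> A) -> (A=4 B=4 C=3)
  4. pour(A -> B) -> (A=2 B=6 C=3)
  5. empty(B) -> (A=2 B=0 C=3)
  6. pour(C -> B) -> (A=2 B=3 C=0)
Reached target in 6 moves.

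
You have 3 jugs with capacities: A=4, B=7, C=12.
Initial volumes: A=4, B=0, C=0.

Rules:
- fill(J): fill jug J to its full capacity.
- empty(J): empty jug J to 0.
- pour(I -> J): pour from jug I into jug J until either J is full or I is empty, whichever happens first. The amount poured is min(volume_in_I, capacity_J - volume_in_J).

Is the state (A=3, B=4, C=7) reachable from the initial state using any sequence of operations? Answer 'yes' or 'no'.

Answer: no

Derivation:
BFS explored all 322 reachable states.
Reachable set includes: (0,0,0), (0,0,1), (0,0,2), (0,0,3), (0,0,4), (0,0,5), (0,0,6), (0,0,7), (0,0,8), (0,0,9), (0,0,10), (0,0,11) ...
Target (A=3, B=4, C=7) not in reachable set → no.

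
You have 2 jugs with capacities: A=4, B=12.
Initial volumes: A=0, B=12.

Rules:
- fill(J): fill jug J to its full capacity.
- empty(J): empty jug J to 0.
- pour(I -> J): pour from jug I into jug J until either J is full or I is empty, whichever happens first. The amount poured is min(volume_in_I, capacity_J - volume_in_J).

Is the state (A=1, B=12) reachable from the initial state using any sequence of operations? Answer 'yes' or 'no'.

Answer: no

Derivation:
BFS explored all 8 reachable states.
Reachable set includes: (0,0), (0,4), (0,8), (0,12), (4,0), (4,4), (4,8), (4,12)
Target (A=1, B=12) not in reachable set → no.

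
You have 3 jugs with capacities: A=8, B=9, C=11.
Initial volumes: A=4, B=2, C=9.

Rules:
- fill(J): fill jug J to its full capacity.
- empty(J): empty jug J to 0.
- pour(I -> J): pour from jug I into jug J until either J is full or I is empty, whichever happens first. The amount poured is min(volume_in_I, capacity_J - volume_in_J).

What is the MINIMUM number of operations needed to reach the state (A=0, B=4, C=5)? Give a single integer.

Answer: 7

Derivation:
BFS from (A=4, B=2, C=9). One shortest path:
  1. fill(C) -> (A=4 B=2 C=11)
  2. pour(C -> B) -> (A=4 B=9 C=4)
  3. pour(B -> A) -> (A=8 B=5 C=4)
  4. empty(A) -> (A=0 B=5 C=4)
  5. pour(B -> A) -> (A=5 B=0 C=4)
  6. pour(C -> B) -> (A=5 B=4 C=0)
  7. pour(A -> C) -> (A=0 B=4 C=5)
Reached target in 7 moves.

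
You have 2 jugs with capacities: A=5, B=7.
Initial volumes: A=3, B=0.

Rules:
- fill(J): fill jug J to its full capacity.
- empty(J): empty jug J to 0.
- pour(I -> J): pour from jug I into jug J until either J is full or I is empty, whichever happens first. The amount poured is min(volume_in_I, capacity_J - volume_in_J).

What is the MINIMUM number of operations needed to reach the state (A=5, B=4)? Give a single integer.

BFS from (A=3, B=0). One shortest path:
  1. empty(A) -> (A=0 B=0)
  2. fill(B) -> (A=0 B=7)
  3. pour(B -> A) -> (A=5 B=2)
  4. empty(A) -> (A=0 B=2)
  5. pour(B -> A) -> (A=2 B=0)
  6. fill(B) -> (A=2 B=7)
  7. pour(B -> A) -> (A=5 B=4)
Reached target in 7 moves.

Answer: 7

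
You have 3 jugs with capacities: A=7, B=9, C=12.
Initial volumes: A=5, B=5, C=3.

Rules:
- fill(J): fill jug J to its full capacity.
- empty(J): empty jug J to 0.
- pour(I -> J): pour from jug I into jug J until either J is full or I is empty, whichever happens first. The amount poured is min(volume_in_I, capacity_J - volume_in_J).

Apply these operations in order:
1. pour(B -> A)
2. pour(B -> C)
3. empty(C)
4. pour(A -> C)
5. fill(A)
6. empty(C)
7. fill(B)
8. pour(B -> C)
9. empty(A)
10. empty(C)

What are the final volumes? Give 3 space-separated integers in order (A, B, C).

Step 1: pour(B -> A) -> (A=7 B=3 C=3)
Step 2: pour(B -> C) -> (A=7 B=0 C=6)
Step 3: empty(C) -> (A=7 B=0 C=0)
Step 4: pour(A -> C) -> (A=0 B=0 C=7)
Step 5: fill(A) -> (A=7 B=0 C=7)
Step 6: empty(C) -> (A=7 B=0 C=0)
Step 7: fill(B) -> (A=7 B=9 C=0)
Step 8: pour(B -> C) -> (A=7 B=0 C=9)
Step 9: empty(A) -> (A=0 B=0 C=9)
Step 10: empty(C) -> (A=0 B=0 C=0)

Answer: 0 0 0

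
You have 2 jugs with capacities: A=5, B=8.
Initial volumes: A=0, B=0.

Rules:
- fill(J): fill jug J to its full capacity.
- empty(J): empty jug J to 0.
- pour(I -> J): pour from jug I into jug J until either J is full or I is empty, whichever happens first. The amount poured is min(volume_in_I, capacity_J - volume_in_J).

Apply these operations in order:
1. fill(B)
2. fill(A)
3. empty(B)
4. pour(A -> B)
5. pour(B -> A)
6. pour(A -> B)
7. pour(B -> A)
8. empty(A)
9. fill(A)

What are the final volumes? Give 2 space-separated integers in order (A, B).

Step 1: fill(B) -> (A=0 B=8)
Step 2: fill(A) -> (A=5 B=8)
Step 3: empty(B) -> (A=5 B=0)
Step 4: pour(A -> B) -> (A=0 B=5)
Step 5: pour(B -> A) -> (A=5 B=0)
Step 6: pour(A -> B) -> (A=0 B=5)
Step 7: pour(B -> A) -> (A=5 B=0)
Step 8: empty(A) -> (A=0 B=0)
Step 9: fill(A) -> (A=5 B=0)

Answer: 5 0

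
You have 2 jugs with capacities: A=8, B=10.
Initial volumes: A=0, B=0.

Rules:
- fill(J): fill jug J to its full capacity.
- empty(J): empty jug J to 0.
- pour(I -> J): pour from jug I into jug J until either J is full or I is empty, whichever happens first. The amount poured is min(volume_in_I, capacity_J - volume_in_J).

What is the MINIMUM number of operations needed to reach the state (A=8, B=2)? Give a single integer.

BFS from (A=0, B=0). One shortest path:
  1. fill(B) -> (A=0 B=10)
  2. pour(B -> A) -> (A=8 B=2)
Reached target in 2 moves.

Answer: 2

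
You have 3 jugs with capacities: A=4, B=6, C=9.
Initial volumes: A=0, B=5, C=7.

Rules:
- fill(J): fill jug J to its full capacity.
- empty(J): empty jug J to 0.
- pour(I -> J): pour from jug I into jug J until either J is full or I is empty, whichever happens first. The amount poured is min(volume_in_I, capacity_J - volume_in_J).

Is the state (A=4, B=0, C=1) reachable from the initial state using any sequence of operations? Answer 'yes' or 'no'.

Answer: yes

Derivation:
BFS from (A=0, B=5, C=7):
  1. empty(C) -> (A=0 B=5 C=0)
  2. pour(B -> A) -> (A=4 B=1 C=0)
  3. pour(B -> C) -> (A=4 B=0 C=1)
Target reached → yes.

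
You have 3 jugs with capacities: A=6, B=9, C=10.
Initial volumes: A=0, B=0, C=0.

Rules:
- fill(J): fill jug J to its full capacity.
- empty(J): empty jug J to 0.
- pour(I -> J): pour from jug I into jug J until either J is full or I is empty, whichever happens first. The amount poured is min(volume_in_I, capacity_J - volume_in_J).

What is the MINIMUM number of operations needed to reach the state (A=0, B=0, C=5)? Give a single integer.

BFS from (A=0, B=0, C=0). One shortest path:
  1. fill(A) -> (A=6 B=0 C=0)
  2. fill(B) -> (A=6 B=9 C=0)
  3. pour(A -> C) -> (A=0 B=9 C=6)
  4. pour(B -> C) -> (A=0 B=5 C=10)
  5. empty(C) -> (A=0 B=5 C=0)
  6. pour(B -> C) -> (A=0 B=0 C=5)
Reached target in 6 moves.

Answer: 6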